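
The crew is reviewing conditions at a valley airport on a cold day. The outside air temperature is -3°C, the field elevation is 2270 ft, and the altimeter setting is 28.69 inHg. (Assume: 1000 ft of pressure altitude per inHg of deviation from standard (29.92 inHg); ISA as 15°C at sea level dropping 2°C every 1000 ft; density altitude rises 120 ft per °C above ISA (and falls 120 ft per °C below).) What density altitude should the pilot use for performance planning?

2180 ft

Pressure altitude = 2270 + (29.92 − 28.69) × 1000 = 2270 + (+1230) = 3500 ft.
ISA temperature at 3500 ft = 15 − 2 × (3500/1000) = 8°C.
ISA deviation = -3 − 8 = -11°C.
Density altitude = 3500 + 120 × (-11) = 2180 ft.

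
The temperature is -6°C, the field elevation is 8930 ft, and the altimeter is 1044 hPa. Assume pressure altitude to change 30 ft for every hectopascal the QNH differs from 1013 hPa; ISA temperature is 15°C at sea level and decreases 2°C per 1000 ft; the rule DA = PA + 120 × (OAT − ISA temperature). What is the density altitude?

Pressure altitude = 8930 + (1013 − 1044) × 30 = 8930 + (-930) = 8000 ft.
ISA temperature at 8000 ft = 15 − 2 × (8000/1000) = -1°C.
ISA deviation = -6 − (-1) = -5°C.
Density altitude = 8000 + 120 × (-5) = 7400 ft.

7400 ft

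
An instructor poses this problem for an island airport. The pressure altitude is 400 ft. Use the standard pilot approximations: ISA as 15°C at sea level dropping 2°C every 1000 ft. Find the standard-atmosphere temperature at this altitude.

14.2°C

ISA temperature = 15 − 2 × (400/1000) = 15 − 0.8 = 14.2°C.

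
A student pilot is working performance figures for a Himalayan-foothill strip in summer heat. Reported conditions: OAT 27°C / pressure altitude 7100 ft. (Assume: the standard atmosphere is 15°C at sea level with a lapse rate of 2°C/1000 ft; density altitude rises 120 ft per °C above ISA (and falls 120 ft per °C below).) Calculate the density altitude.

10244 ft

ISA temperature at 7100 ft = 15 − 2 × (7100/1000) = 0.8°C.
ISA deviation = 27 − 0.8 = +26.2°C.
Density altitude = 7100 + 120 × (26.2) = 7100 + (+3144) = 10244 ft.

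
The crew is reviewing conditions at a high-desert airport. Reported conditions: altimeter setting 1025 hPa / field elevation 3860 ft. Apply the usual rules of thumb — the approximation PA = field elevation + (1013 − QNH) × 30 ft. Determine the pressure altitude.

Pressure correction = (1013 − 1025) × 30 = -360 ft.
Pressure altitude = 3860 + (-360) = 3500 ft.

3500 ft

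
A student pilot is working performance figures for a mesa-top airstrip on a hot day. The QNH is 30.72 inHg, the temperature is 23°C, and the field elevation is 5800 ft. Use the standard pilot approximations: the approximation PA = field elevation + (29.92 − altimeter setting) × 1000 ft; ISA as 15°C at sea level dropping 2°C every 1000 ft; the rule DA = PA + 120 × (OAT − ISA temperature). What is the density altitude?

Pressure altitude = 5800 + (29.92 − 30.72) × 1000 = 5800 + (-800) = 5000 ft.
ISA temperature at 5000 ft = 15 − 2 × (5000/1000) = 5°C.
ISA deviation = 23 − 5 = +18°C.
Density altitude = 5000 + 120 × (18) = 7160 ft.

7160 ft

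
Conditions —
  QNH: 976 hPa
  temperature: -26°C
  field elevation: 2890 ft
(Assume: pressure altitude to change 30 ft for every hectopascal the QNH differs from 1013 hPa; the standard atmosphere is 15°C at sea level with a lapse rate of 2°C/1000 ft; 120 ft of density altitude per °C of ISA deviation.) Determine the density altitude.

40 ft

Pressure altitude = 2890 + (1013 − 976) × 30 = 2890 + (+1110) = 4000 ft.
ISA temperature at 4000 ft = 15 − 2 × (4000/1000) = 7°C.
ISA deviation = -26 − 7 = -33°C.
Density altitude = 4000 + 120 × (-33) = 40 ft.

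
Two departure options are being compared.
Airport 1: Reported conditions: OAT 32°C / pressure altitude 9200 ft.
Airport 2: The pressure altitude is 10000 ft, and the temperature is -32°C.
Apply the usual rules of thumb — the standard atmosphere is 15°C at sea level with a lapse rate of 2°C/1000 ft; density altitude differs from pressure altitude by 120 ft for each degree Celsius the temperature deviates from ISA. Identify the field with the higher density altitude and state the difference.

Airport 1: ISA temp = -3.4°C, deviation +35.4°C, DA = 9200 + 120 × 35.4 = 13448 ft.
Airport 2: ISA temp = -5°C, deviation -27°C, DA = 10000 + 120 × (-27) = 6760 ft.
Airport 1 is higher by 13448 − 6760 = 6688 ft.

Airport 1 by 6688 ft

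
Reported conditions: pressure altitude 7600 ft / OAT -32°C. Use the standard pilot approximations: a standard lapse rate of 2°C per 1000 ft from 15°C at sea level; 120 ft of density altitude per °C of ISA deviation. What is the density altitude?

3784 ft

ISA temperature at 7600 ft = 15 − 2 × (7600/1000) = -0.2°C.
ISA deviation = -32 − (-0.2) = -31.8°C.
Density altitude = 7600 + 120 × (-31.8) = 7600 + (-3816) = 3784 ft.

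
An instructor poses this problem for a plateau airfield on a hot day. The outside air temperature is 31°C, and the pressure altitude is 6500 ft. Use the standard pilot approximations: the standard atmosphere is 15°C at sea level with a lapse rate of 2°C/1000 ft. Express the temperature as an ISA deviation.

ISA temperature at 6500 ft = 15 − 2 × (6500/1000) = 2°C.
Deviation = OAT − ISA = 31 − 2 = +29°C.

ISA+29°C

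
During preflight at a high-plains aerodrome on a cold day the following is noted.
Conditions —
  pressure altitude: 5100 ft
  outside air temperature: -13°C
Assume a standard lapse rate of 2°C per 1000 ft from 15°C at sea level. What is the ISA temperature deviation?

ISA temperature at 5100 ft = 15 − 2 × (5100/1000) = 4.8°C.
Deviation = OAT − ISA = -13 − 4.8 = -17.8°C.

ISA-17.8°C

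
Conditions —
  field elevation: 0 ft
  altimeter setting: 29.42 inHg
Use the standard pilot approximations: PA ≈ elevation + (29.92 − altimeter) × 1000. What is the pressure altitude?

500 ft

Pressure correction = (29.92 − 29.42) × 1000 = +500 ft.
Pressure altitude = 0 + (+500) = 500 ft.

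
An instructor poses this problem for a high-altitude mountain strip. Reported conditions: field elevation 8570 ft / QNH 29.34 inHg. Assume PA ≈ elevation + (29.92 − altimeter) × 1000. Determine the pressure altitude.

Pressure correction = (29.92 − 29.34) × 1000 = +580 ft.
Pressure altitude = 8570 + (+580) = 9150 ft.

9150 ft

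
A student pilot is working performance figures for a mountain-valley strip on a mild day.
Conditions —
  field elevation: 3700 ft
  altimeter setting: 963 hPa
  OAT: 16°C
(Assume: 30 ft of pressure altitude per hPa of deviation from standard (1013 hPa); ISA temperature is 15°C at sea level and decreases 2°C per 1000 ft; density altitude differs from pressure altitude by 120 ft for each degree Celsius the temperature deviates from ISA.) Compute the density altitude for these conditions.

6568 ft

Pressure altitude = 3700 + (1013 − 963) × 30 = 3700 + (+1500) = 5200 ft.
ISA temperature at 5200 ft = 15 − 2 × (5200/1000) = 4.6°C.
ISA deviation = 16 − 4.6 = +11.4°C.
Density altitude = 5200 + 120 × (11.4) = 6568 ft.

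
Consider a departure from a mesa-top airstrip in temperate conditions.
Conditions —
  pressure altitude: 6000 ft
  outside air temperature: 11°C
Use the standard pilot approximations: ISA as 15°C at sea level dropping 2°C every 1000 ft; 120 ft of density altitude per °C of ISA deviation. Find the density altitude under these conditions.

ISA temperature at 6000 ft = 15 − 2 × (6000/1000) = 3°C.
ISA deviation = 11 − 3 = +8°C.
Density altitude = 6000 + 120 × (8) = 6000 + (+960) = 6960 ft.

6960 ft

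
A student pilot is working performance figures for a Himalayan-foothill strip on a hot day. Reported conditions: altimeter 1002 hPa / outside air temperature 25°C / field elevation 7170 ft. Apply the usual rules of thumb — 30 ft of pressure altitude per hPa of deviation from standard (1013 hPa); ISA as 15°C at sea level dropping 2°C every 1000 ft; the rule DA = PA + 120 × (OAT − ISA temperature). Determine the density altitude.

Pressure altitude = 7170 + (1013 − 1002) × 30 = 7170 + (+330) = 7500 ft.
ISA temperature at 7500 ft = 15 − 2 × (7500/1000) = 0°C.
ISA deviation = 25 − 0 = +25°C.
Density altitude = 7500 + 120 × (25) = 10500 ft.

10500 ft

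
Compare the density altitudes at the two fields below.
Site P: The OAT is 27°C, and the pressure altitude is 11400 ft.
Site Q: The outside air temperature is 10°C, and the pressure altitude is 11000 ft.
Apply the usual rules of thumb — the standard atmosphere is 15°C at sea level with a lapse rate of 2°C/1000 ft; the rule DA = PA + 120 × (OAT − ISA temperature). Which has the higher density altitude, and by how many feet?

Site P by 2536 ft

Site P: ISA temp = -7.8°C, deviation +34.8°C, DA = 11400 + 120 × 34.8 = 15576 ft.
Site Q: ISA temp = -7°C, deviation +17°C, DA = 11000 + 120 × 17 = 13040 ft.
Site P is higher by 15576 − 13040 = 2536 ft.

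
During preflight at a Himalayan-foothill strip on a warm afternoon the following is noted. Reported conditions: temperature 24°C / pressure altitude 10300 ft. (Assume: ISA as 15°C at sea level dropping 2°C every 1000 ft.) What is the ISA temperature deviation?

ISA+29.6°C

ISA temperature at 10300 ft = 15 − 2 × (10300/1000) = -5.6°C.
Deviation = OAT − ISA = 24 − (-5.6) = +29.6°C.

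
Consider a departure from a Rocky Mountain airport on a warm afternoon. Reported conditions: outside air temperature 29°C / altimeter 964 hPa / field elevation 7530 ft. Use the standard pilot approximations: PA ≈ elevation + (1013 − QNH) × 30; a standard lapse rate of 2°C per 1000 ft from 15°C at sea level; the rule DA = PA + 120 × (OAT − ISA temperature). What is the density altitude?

12840 ft

Pressure altitude = 7530 + (1013 − 964) × 30 = 7530 + (+1470) = 9000 ft.
ISA temperature at 9000 ft = 15 − 2 × (9000/1000) = -3°C.
ISA deviation = 29 − (-3) = +32°C.
Density altitude = 9000 + 120 × (32) = 12840 ft.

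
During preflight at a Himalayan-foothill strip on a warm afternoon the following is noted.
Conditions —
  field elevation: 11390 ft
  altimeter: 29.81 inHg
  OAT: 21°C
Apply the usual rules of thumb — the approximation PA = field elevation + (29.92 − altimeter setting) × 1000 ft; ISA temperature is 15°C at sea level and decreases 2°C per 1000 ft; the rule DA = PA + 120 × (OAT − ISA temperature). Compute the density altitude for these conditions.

Pressure altitude = 11390 + (29.92 − 29.81) × 1000 = 11390 + (+110) = 11500 ft.
ISA temperature at 11500 ft = 15 − 2 × (11500/1000) = -8°C.
ISA deviation = 21 − (-8) = +29°C.
Density altitude = 11500 + 120 × (29) = 14980 ft.

14980 ft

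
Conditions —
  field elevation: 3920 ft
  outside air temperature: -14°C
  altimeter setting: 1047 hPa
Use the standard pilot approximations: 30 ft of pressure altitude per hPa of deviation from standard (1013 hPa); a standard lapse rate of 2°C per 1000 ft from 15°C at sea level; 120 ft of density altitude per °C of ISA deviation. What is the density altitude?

Pressure altitude = 3920 + (1013 − 1047) × 30 = 3920 + (-1020) = 2900 ft.
ISA temperature at 2900 ft = 15 − 2 × (2900/1000) = 9.2°C.
ISA deviation = -14 − 9.2 = -23.2°C.
Density altitude = 2900 + 120 × (-23.2) = 116 ft.

116 ft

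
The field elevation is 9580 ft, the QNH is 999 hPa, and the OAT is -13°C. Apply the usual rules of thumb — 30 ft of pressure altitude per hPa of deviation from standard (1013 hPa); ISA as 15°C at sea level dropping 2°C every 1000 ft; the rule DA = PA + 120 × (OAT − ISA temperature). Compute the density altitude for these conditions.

9040 ft

Pressure altitude = 9580 + (1013 − 999) × 30 = 9580 + (+420) = 10000 ft.
ISA temperature at 10000 ft = 15 − 2 × (10000/1000) = -5°C.
ISA deviation = -13 − (-5) = -8°C.
Density altitude = 10000 + 120 × (-8) = 9040 ft.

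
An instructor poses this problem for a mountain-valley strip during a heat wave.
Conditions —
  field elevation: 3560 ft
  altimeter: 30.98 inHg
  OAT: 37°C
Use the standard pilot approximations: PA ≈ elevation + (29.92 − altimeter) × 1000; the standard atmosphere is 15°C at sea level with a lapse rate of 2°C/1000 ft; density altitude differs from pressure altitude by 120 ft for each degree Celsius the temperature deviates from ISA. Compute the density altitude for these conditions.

Pressure altitude = 3560 + (29.92 − 30.98) × 1000 = 3560 + (-1060) = 2500 ft.
ISA temperature at 2500 ft = 15 − 2 × (2500/1000) = 10°C.
ISA deviation = 37 − 10 = +27°C.
Density altitude = 2500 + 120 × (27) = 5740 ft.

5740 ft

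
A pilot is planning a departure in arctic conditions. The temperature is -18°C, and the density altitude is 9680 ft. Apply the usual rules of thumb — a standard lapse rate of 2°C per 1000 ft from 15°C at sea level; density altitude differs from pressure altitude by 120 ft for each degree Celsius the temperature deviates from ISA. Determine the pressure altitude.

DA = PA + 120 × (OAT − (15 − 2·PA/1000)) = PA + 120·OAT − 1800 + 0.24·PA = 1.24·PA + 120·OAT − 1800.
So 1.24·PA = 9680 − 120 × (-18) + 1800 = 13640.
PA = 13640 / 1.24 = 11000 ft.

11000 ft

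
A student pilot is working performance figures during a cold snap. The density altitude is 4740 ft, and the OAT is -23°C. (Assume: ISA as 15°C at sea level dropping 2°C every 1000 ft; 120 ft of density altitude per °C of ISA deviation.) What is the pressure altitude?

7500 ft

DA = PA + 120 × (OAT − (15 − 2·PA/1000)) = PA + 120·OAT − 1800 + 0.24·PA = 1.24·PA + 120·OAT − 1800.
So 1.24·PA = 4740 − 120 × (-23) + 1800 = 9300.
PA = 9300 / 1.24 = 7500 ft.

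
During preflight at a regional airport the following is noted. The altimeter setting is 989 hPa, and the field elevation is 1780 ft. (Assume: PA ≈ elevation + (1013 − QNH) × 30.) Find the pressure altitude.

Pressure correction = (1013 − 989) × 30 = +720 ft.
Pressure altitude = 1780 + (+720) = 2500 ft.

2500 ft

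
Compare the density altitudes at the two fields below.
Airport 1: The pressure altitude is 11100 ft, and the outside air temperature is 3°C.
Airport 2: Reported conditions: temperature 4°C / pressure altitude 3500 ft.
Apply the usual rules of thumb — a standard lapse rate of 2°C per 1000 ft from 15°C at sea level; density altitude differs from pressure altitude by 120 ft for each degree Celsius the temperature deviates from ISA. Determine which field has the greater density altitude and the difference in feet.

Airport 1 by 9304 ft

Airport 1: ISA temp = -7.2°C, deviation +10.2°C, DA = 11100 + 120 × 10.2 = 12324 ft.
Airport 2: ISA temp = 8°C, deviation -4°C, DA = 3500 + 120 × (-4) = 3020 ft.
Airport 1 is higher by 12324 − 3020 = 9304 ft.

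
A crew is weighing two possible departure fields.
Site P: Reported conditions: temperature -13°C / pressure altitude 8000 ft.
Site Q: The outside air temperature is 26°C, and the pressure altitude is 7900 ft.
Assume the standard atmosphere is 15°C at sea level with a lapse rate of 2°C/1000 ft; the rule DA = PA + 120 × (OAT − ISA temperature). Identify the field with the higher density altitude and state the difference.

Site Q by 4556 ft

Site P: ISA temp = -1°C, deviation -12°C, DA = 8000 + 120 × (-12) = 6560 ft.
Site Q: ISA temp = -0.8°C, deviation +26.8°C, DA = 7900 + 120 × 26.8 = 11116 ft.
Site Q is higher by 11116 − 6560 = 4556 ft.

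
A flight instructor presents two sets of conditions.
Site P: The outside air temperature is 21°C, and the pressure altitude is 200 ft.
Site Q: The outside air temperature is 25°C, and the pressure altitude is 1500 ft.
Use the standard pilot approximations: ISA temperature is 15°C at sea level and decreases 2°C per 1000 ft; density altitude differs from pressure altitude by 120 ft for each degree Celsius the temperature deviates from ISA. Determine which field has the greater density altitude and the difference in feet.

Site Q by 2092 ft

Site P: ISA temp = 14.6°C, deviation +6.4°C, DA = 200 + 120 × 6.4 = 968 ft.
Site Q: ISA temp = 12°C, deviation +13°C, DA = 1500 + 120 × 13 = 3060 ft.
Site Q is higher by 3060 − 968 = 2092 ft.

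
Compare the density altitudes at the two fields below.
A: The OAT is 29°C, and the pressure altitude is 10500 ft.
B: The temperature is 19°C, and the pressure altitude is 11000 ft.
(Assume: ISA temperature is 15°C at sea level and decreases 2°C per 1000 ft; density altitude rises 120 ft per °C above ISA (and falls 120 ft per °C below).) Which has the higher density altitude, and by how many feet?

A: ISA temp = -6°C, deviation +35°C, DA = 10500 + 120 × 35 = 14700 ft.
B: ISA temp = -7°C, deviation +26°C, DA = 11000 + 120 × 26 = 14120 ft.
A is higher by 14700 − 14120 = 580 ft.

A by 580 ft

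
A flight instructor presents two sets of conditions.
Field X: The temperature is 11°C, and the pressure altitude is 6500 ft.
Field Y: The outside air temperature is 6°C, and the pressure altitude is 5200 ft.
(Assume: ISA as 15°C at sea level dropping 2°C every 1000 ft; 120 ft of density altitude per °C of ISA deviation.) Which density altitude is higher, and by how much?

Field X: ISA temp = 2°C, deviation +9°C, DA = 6500 + 120 × 9 = 7580 ft.
Field Y: ISA temp = 4.6°C, deviation +1.4°C, DA = 5200 + 120 × 1.4 = 5368 ft.
Field X is higher by 7580 − 5368 = 2212 ft.

Field X by 2212 ft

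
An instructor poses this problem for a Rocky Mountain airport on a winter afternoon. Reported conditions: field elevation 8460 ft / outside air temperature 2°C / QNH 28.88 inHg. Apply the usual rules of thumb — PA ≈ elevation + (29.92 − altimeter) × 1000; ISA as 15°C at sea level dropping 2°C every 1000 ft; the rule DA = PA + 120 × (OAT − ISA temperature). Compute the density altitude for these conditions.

Pressure altitude = 8460 + (29.92 − 28.88) × 1000 = 8460 + (+1040) = 9500 ft.
ISA temperature at 9500 ft = 15 − 2 × (9500/1000) = -4°C.
ISA deviation = 2 − (-4) = +6°C.
Density altitude = 9500 + 120 × (6) = 10220 ft.

10220 ft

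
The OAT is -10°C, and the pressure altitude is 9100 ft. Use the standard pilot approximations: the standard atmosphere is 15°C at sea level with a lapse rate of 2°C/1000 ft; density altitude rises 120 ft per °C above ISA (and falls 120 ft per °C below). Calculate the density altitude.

ISA temperature at 9100 ft = 15 − 2 × (9100/1000) = -3.2°C.
ISA deviation = -10 − (-3.2) = -6.8°C.
Density altitude = 9100 + 120 × (-6.8) = 9100 + (-816) = 8284 ft.

8284 ft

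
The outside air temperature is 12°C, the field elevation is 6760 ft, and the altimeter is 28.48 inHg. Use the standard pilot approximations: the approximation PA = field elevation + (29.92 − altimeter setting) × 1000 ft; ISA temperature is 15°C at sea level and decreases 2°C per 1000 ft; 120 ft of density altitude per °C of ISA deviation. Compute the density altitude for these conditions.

9808 ft

Pressure altitude = 6760 + (29.92 − 28.48) × 1000 = 6760 + (+1440) = 8200 ft.
ISA temperature at 8200 ft = 15 − 2 × (8200/1000) = -1.4°C.
ISA deviation = 12 − (-1.4) = +13.4°C.
Density altitude = 8200 + 120 × (13.4) = 9808 ft.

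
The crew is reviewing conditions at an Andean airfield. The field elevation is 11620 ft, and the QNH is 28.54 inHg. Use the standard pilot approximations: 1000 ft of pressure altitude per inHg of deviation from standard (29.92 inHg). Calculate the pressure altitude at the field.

Pressure correction = (29.92 − 28.54) × 1000 = +1380 ft.
Pressure altitude = 11620 + (+1380) = 13000 ft.

13000 ft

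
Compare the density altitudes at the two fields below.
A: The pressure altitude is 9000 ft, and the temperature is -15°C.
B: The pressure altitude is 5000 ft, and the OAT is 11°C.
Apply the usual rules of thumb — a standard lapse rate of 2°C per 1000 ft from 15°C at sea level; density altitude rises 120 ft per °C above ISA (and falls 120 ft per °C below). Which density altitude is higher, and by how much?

A by 1840 ft

A: ISA temp = -3°C, deviation -12°C, DA = 9000 + 120 × (-12) = 7560 ft.
B: ISA temp = 5°C, deviation +6°C, DA = 5000 + 120 × 6 = 5720 ft.
A is higher by 7560 − 5720 = 1840 ft.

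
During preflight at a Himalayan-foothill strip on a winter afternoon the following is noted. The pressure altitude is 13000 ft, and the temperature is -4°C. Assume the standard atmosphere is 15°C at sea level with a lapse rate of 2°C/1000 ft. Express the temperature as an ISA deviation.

ISA+7°C

ISA temperature at 13000 ft = 15 − 2 × (13000/1000) = -11°C.
Deviation = OAT − ISA = -4 − (-11) = +7°C.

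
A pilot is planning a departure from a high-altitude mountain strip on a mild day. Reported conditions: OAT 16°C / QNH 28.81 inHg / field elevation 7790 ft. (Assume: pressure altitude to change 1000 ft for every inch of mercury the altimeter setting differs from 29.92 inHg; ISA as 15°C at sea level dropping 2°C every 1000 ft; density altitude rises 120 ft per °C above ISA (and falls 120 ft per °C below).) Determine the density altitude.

11156 ft

Pressure altitude = 7790 + (29.92 − 28.81) × 1000 = 7790 + (+1110) = 8900 ft.
ISA temperature at 8900 ft = 15 − 2 × (8900/1000) = -2.8°C.
ISA deviation = 16 − (-2.8) = +18.8°C.
Density altitude = 8900 + 120 × (18.8) = 11156 ft.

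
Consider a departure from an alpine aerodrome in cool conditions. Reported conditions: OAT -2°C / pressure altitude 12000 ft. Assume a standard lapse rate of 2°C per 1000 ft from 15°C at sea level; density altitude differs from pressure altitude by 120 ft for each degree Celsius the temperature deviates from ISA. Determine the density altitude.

ISA temperature at 12000 ft = 15 − 2 × (12000/1000) = -9°C.
ISA deviation = -2 − (-9) = +7°C.
Density altitude = 12000 + 120 × (7) = 12000 + (+840) = 12840 ft.

12840 ft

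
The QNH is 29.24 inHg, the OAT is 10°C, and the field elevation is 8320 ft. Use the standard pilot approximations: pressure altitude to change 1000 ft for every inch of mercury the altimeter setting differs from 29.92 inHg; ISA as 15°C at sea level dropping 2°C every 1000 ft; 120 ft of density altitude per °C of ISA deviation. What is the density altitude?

10560 ft

Pressure altitude = 8320 + (29.92 − 29.24) × 1000 = 8320 + (+680) = 9000 ft.
ISA temperature at 9000 ft = 15 − 2 × (9000/1000) = -3°C.
ISA deviation = 10 − (-3) = +13°C.
Density altitude = 9000 + 120 × (13) = 10560 ft.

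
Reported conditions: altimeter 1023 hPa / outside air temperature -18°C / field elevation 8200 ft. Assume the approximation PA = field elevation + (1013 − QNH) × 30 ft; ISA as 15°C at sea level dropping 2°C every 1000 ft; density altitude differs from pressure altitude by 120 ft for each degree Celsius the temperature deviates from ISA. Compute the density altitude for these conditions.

Pressure altitude = 8200 + (1013 − 1023) × 30 = 8200 + (-300) = 7900 ft.
ISA temperature at 7900 ft = 15 − 2 × (7900/1000) = -0.8°C.
ISA deviation = -18 − (-0.8) = -17.2°C.
Density altitude = 7900 + 120 × (-17.2) = 5836 ft.

5836 ft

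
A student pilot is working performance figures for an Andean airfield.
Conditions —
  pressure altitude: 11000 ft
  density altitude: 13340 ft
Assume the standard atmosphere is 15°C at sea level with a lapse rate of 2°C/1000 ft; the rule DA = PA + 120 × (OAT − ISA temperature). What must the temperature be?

Density altitude − pressure altitude = 13340 − 11000 = +2340 ft.
At 120 ft/°C that is an ISA deviation of 2340/120 = +19.5°C.
ISA temperature at 11000 ft = 15 − 2 × (11000/1000) = -7°C.
OAT = ISA + deviation = -7 + (+19.5) = 12.5°C.

12.5°C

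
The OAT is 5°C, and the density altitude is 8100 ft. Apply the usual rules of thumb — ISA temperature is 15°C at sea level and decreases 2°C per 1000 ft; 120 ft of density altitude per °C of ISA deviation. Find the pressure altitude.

7500 ft

DA = PA + 120 × (OAT − (15 − 2·PA/1000)) = PA + 120·OAT − 1800 + 0.24·PA = 1.24·PA + 120·OAT − 1800.
So 1.24·PA = 8100 − 120 × 5 + 1800 = 9300.
PA = 9300 / 1.24 = 7500 ft.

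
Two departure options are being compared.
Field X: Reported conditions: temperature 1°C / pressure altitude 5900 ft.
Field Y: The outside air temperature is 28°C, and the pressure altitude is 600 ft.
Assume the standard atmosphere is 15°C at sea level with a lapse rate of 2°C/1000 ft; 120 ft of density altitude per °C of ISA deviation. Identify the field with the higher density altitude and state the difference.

Field X: ISA temp = 3.2°C, deviation -2.2°C, DA = 5900 + 120 × (-2.2) = 5636 ft.
Field Y: ISA temp = 13.8°C, deviation +14.2°C, DA = 600 + 120 × 14.2 = 2304 ft.
Field X is higher by 5636 − 2304 = 3332 ft.

Field X by 3332 ft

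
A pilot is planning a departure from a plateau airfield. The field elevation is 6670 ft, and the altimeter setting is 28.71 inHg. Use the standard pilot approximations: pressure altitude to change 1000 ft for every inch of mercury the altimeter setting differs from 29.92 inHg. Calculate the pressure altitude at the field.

Pressure correction = (29.92 − 28.71) × 1000 = +1210 ft.
Pressure altitude = 6670 + (+1210) = 7880 ft.

7880 ft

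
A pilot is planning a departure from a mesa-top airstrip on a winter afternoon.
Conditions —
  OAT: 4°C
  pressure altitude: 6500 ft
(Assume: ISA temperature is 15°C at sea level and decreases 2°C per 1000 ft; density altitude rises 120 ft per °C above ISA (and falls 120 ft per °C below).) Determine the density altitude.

6740 ft

ISA temperature at 6500 ft = 15 − 2 × (6500/1000) = 2°C.
ISA deviation = 4 − 2 = +2°C.
Density altitude = 6500 + 120 × (2) = 6500 + (+240) = 6740 ft.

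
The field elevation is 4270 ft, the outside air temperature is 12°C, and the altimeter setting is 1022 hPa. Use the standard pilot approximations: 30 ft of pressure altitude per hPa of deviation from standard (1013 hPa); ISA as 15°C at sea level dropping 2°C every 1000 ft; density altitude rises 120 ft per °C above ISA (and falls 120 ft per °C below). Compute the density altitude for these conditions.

4600 ft

Pressure altitude = 4270 + (1013 − 1022) × 30 = 4270 + (-270) = 4000 ft.
ISA temperature at 4000 ft = 15 − 2 × (4000/1000) = 7°C.
ISA deviation = 12 − 7 = +5°C.
Density altitude = 4000 + 120 × (5) = 4600 ft.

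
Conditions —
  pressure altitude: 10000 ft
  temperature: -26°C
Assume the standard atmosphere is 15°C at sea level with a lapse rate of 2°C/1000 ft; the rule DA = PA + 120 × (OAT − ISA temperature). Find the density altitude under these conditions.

ISA temperature at 10000 ft = 15 − 2 × (10000/1000) = -5°C.
ISA deviation = -26 − (-5) = -21°C.
Density altitude = 10000 + 120 × (-21) = 10000 + (-2520) = 7480 ft.

7480 ft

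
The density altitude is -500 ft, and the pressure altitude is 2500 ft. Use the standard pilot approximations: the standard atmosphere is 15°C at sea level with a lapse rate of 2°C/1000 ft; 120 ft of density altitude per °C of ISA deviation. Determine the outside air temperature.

-15°C

Density altitude − pressure altitude = -500 − 2500 = -3000 ft.
At 120 ft/°C that is an ISA deviation of -3000/120 = -25°C.
ISA temperature at 2500 ft = 15 − 2 × (2500/1000) = 10°C.
OAT = ISA + deviation = 10 + (-25) = -15°C.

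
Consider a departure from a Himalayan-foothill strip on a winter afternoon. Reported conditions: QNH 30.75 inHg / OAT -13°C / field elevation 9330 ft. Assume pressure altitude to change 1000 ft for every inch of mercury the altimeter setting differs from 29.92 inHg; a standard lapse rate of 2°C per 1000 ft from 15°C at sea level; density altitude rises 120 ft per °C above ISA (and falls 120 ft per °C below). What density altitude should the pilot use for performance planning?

Pressure altitude = 9330 + (29.92 − 30.75) × 1000 = 9330 + (-830) = 8500 ft.
ISA temperature at 8500 ft = 15 − 2 × (8500/1000) = -2°C.
ISA deviation = -13 − (-2) = -11°C.
Density altitude = 8500 + 120 × (-11) = 7180 ft.

7180 ft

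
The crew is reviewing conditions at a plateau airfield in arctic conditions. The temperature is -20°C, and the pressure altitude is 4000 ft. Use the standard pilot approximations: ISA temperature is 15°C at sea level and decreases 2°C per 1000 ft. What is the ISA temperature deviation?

ISA temperature at 4000 ft = 15 − 2 × (4000/1000) = 7°C.
Deviation = OAT − ISA = -20 − 7 = -27°C.

ISA-27°C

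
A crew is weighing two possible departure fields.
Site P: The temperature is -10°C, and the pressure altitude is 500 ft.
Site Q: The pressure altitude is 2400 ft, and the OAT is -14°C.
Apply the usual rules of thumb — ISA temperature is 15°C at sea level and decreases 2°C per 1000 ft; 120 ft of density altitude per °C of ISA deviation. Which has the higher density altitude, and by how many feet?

Site P: ISA temp = 14°C, deviation -24°C, DA = 500 + 120 × (-24) = -2380 ft.
Site Q: ISA temp = 10.2°C, deviation -24.2°C, DA = 2400 + 120 × (-24.2) = -504 ft.
Site Q is higher by -504 − (-2380) = 1876 ft.

Site Q by 1876 ft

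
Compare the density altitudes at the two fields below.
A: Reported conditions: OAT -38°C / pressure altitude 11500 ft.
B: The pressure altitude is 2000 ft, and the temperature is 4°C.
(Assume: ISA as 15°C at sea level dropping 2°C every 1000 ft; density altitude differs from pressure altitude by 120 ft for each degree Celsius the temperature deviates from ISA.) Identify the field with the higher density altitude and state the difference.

A by 6740 ft

A: ISA temp = -8°C, deviation -30°C, DA = 11500 + 120 × (-30) = 7900 ft.
B: ISA temp = 11°C, deviation -7°C, DA = 2000 + 120 × (-7) = 1160 ft.
A is higher by 7900 − 1160 = 6740 ft.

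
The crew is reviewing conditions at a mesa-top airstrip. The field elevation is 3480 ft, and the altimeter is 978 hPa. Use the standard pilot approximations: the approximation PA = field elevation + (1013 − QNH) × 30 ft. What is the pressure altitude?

Pressure correction = (1013 − 978) × 30 = +1050 ft.
Pressure altitude = 3480 + (+1050) = 4530 ft.

4530 ft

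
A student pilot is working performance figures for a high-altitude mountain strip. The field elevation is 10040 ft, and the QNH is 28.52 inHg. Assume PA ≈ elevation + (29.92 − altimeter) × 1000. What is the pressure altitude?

Pressure correction = (29.92 − 28.52) × 1000 = +1400 ft.
Pressure altitude = 10040 + (+1400) = 11440 ft.

11440 ft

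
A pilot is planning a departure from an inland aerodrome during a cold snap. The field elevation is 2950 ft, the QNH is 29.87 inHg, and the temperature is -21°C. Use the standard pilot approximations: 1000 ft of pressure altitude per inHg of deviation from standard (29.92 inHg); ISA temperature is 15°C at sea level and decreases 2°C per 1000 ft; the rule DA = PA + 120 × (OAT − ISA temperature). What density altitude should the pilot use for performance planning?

-600 ft

Pressure altitude = 2950 + (29.92 − 29.87) × 1000 = 2950 + (+50) = 3000 ft.
ISA temperature at 3000 ft = 15 − 2 × (3000/1000) = 9°C.
ISA deviation = -21 − 9 = -30°C.
Density altitude = 3000 + 120 × (-30) = -600 ft.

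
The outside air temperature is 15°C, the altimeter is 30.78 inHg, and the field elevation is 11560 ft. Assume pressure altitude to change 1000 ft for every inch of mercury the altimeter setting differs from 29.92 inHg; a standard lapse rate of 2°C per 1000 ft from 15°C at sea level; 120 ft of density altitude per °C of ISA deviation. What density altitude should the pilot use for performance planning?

Pressure altitude = 11560 + (29.92 − 30.78) × 1000 = 11560 + (-860) = 10700 ft.
ISA temperature at 10700 ft = 15 − 2 × (10700/1000) = -6.4°C.
ISA deviation = 15 − (-6.4) = +21.4°C.
Density altitude = 10700 + 120 × (21.4) = 13268 ft.

13268 ft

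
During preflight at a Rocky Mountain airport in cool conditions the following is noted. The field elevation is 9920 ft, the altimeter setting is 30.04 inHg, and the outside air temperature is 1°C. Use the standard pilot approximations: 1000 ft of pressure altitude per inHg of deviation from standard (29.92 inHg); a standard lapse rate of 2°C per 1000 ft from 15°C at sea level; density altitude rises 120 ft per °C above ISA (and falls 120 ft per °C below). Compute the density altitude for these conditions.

10472 ft

Pressure altitude = 9920 + (29.92 − 30.04) × 1000 = 9920 + (-120) = 9800 ft.
ISA temperature at 9800 ft = 15 − 2 × (9800/1000) = -4.6°C.
ISA deviation = 1 − (-4.6) = +5.6°C.
Density altitude = 9800 + 120 × (5.6) = 10472 ft.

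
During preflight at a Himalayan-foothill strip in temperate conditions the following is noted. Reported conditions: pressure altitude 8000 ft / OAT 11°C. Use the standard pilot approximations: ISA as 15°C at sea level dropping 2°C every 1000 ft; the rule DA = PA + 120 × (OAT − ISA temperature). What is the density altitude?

ISA temperature at 8000 ft = 15 − 2 × (8000/1000) = -1°C.
ISA deviation = 11 − (-1) = +12°C.
Density altitude = 8000 + 120 × (12) = 8000 + (+1440) = 9440 ft.

9440 ft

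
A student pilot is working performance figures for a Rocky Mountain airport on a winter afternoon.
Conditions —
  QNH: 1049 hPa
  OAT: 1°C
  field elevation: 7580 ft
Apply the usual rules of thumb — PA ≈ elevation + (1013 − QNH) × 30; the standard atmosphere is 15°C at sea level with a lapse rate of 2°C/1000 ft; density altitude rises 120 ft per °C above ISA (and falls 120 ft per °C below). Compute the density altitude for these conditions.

6380 ft

Pressure altitude = 7580 + (1013 − 1049) × 30 = 7580 + (-1080) = 6500 ft.
ISA temperature at 6500 ft = 15 − 2 × (6500/1000) = 2°C.
ISA deviation = 1 − 2 = -1°C.
Density altitude = 6500 + 120 × (-1) = 6380 ft.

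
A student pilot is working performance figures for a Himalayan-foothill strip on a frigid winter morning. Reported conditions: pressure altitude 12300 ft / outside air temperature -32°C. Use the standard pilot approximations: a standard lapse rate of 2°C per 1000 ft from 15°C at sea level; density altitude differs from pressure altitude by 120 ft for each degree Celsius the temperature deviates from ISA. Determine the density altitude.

9612 ft

ISA temperature at 12300 ft = 15 − 2 × (12300/1000) = -9.6°C.
ISA deviation = -32 − (-9.6) = -22.4°C.
Density altitude = 12300 + 120 × (-22.4) = 12300 + (-2688) = 9612 ft.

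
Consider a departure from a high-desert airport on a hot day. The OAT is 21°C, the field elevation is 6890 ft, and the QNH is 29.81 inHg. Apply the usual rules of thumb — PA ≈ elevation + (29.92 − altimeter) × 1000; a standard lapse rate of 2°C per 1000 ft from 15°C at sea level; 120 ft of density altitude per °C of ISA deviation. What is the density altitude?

9400 ft

Pressure altitude = 6890 + (29.92 − 29.81) × 1000 = 6890 + (+110) = 7000 ft.
ISA temperature at 7000 ft = 15 − 2 × (7000/1000) = 1°C.
ISA deviation = 21 − 1 = +20°C.
Density altitude = 7000 + 120 × (20) = 9400 ft.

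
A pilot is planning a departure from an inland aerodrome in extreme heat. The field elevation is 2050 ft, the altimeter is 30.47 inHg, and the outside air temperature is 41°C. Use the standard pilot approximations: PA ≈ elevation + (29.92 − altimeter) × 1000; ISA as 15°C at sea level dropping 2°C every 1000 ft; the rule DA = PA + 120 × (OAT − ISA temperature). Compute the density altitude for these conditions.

Pressure altitude = 2050 + (29.92 − 30.47) × 1000 = 2050 + (-550) = 1500 ft.
ISA temperature at 1500 ft = 15 − 2 × (1500/1000) = 12°C.
ISA deviation = 41 − 12 = +29°C.
Density altitude = 1500 + 120 × (29) = 4980 ft.

4980 ft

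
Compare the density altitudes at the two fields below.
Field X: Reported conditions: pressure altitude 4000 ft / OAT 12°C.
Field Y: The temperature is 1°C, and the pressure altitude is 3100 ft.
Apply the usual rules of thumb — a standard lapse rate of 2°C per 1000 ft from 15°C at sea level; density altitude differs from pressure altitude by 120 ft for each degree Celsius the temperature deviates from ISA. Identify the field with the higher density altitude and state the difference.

Field X: ISA temp = 7°C, deviation +5°C, DA = 4000 + 120 × 5 = 4600 ft.
Field Y: ISA temp = 8.8°C, deviation -7.8°C, DA = 3100 + 120 × (-7.8) = 2164 ft.
Field X is higher by 4600 − 2164 = 2436 ft.

Field X by 2436 ft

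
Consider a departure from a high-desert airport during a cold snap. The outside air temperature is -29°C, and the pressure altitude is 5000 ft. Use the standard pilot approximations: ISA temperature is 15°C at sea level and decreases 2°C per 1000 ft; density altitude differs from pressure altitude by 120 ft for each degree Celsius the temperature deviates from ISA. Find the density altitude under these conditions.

920 ft

ISA temperature at 5000 ft = 15 − 2 × (5000/1000) = 5°C.
ISA deviation = -29 − 5 = -34°C.
Density altitude = 5000 + 120 × (-34) = 5000 + (-4080) = 920 ft.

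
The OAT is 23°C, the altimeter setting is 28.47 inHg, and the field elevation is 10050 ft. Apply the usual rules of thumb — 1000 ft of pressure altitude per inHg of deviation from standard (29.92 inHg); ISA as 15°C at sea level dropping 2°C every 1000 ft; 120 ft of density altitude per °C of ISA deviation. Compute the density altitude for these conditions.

15220 ft

Pressure altitude = 10050 + (29.92 − 28.47) × 1000 = 10050 + (+1450) = 11500 ft.
ISA temperature at 11500 ft = 15 − 2 × (11500/1000) = -8°C.
ISA deviation = 23 − (-8) = +31°C.
Density altitude = 11500 + 120 × (31) = 15220 ft.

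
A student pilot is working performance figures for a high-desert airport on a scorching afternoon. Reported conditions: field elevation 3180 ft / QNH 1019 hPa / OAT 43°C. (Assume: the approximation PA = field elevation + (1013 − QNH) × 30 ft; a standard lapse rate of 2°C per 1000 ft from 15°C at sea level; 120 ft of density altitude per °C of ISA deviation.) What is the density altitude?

Pressure altitude = 3180 + (1013 − 1019) × 30 = 3180 + (-180) = 3000 ft.
ISA temperature at 3000 ft = 15 − 2 × (3000/1000) = 9°C.
ISA deviation = 43 − 9 = +34°C.
Density altitude = 3000 + 120 × (34) = 7080 ft.

7080 ft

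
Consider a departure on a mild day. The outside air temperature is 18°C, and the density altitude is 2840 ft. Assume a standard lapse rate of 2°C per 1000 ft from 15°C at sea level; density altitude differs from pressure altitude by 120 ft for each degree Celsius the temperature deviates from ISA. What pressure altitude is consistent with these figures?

2000 ft

DA = PA + 120 × (OAT − (15 − 2·PA/1000)) = PA + 120·OAT − 1800 + 0.24·PA = 1.24·PA + 120·OAT − 1800.
So 1.24·PA = 2840 − 120 × 18 + 1800 = 2480.
PA = 2480 / 1.24 = 2000 ft.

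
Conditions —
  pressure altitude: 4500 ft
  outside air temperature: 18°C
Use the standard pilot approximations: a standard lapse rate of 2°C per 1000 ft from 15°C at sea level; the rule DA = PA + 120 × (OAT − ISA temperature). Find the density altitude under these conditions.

5940 ft

ISA temperature at 4500 ft = 15 − 2 × (4500/1000) = 6°C.
ISA deviation = 18 − 6 = +12°C.
Density altitude = 4500 + 120 × (12) = 4500 + (+1440) = 5940 ft.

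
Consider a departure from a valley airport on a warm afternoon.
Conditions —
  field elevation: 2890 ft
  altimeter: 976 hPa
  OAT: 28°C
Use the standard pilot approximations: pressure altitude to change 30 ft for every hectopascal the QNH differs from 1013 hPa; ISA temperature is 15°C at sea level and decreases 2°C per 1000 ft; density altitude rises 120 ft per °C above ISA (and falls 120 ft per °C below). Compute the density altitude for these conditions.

Pressure altitude = 2890 + (1013 − 976) × 30 = 2890 + (+1110) = 4000 ft.
ISA temperature at 4000 ft = 15 − 2 × (4000/1000) = 7°C.
ISA deviation = 28 − 7 = +21°C.
Density altitude = 4000 + 120 × (21) = 6520 ft.

6520 ft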